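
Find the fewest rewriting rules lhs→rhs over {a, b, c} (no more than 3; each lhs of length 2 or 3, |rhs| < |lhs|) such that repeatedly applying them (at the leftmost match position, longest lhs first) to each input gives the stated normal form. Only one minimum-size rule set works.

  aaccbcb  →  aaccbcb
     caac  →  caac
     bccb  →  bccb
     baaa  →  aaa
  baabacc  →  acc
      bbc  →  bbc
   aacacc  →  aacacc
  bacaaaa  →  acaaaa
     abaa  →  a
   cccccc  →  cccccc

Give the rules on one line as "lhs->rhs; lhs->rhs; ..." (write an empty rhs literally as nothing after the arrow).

  | aaccbcb
  | caac
  | bccb
  | baaa => aaa

aba->; ba->a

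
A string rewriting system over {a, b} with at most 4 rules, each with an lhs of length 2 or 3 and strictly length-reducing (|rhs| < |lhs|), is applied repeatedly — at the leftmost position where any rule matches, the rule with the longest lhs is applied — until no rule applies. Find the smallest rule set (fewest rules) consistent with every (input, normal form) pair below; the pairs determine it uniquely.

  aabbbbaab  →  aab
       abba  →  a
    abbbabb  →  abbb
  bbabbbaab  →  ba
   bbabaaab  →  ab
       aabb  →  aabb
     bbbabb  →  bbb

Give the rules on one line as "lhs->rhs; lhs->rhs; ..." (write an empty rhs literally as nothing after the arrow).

  | aabbbbaab => aabbab => aab
  | abba => a
  | abbbabb => abbb
  | bbabbbaab => bbbaab => bab => ba

baa->; bab->ba; bba->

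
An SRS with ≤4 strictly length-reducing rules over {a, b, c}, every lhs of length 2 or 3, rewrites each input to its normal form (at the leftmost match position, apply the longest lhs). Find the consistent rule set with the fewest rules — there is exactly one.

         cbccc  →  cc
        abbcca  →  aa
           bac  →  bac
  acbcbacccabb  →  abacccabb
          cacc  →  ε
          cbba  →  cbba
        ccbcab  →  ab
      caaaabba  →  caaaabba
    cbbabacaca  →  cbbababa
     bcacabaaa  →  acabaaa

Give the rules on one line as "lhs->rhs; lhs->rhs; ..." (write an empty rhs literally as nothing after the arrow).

bc->; cac->b; cbc->bc

  | cbccc => bccc => cc
  | abbcca => abca => aa
  | bac
  | acbcbacccabb => abcbacccabb => abacccabb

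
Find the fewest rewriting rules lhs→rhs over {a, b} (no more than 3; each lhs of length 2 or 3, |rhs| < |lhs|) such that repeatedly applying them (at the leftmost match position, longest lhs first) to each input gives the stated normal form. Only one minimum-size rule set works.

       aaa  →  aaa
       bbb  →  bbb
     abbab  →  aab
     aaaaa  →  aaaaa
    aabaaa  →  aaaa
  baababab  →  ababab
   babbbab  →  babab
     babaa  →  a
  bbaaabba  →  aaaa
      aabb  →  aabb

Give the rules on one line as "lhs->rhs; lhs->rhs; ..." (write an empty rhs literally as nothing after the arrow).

  | aaa
  | bbb
  | abbab => aab
  | aaaaa

baa->a; bba->a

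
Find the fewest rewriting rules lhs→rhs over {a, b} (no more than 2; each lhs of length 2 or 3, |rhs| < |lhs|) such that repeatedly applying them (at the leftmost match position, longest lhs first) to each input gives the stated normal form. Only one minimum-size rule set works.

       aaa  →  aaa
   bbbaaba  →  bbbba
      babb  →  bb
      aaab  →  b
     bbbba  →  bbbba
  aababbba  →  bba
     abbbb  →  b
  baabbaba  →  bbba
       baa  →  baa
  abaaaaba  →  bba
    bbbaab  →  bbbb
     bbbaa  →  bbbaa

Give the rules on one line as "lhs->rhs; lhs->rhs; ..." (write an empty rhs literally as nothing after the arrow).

  | aaa
  | bbbaaba => bbbaba => bbbba
  | babb => bab => bb
  | aaab => aab => ab => b

ab->b; abb->ab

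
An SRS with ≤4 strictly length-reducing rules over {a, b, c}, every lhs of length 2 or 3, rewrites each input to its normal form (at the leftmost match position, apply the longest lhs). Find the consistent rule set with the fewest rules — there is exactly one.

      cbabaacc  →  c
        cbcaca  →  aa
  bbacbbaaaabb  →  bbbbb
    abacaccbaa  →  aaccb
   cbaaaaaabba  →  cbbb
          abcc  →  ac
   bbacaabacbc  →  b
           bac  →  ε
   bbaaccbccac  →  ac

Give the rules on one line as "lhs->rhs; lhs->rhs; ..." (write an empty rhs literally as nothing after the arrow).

ba->b; bc->; ca->a

  | cbabaacc => cbbaacc => cbbacc => cbbcc => cbc => c
  | cbcaca => caca => aca => aa
  | bbacbbaaaabb => bbcbbaaaabb => bbbaaaabb => bbbaaabb => bbbaabb => bbbabb => bbbbb
  | abacaccbaa => abcaccbaa => aaccbaa => aaccba => aaccb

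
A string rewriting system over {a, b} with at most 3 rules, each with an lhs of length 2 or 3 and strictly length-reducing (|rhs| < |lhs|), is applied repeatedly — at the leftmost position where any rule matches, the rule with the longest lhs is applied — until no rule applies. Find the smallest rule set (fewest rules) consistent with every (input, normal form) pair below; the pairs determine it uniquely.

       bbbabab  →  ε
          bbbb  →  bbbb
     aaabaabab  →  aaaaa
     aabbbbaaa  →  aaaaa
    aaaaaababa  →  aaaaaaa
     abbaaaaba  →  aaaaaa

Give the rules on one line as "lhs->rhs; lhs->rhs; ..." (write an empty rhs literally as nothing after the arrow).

ba->a; bab->; bba->ab

  | bbbabab => babbab => bab => ε
  | bbbb
  | aaabaabab => aaaaabab => aaaaa
  | aabbbbaaa => aabbabaa => aaabbaa => aaaaba => aaaaa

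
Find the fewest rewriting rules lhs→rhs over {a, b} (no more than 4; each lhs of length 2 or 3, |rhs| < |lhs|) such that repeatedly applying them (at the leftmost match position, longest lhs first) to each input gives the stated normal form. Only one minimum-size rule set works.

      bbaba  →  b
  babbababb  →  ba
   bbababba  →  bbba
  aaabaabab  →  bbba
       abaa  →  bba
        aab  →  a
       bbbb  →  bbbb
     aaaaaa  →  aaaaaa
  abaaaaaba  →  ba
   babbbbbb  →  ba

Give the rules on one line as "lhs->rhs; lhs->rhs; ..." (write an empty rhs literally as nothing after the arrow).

  | bbaba => bbaa => b
  | babbababb => babababb => baababb => babb => bab => ba
  | bbababba => bbaabba => bbba
  | aaabaabab => aabbabab => ababab => bbbab => bbba

ab->; aba->bb; baa->; bab->ba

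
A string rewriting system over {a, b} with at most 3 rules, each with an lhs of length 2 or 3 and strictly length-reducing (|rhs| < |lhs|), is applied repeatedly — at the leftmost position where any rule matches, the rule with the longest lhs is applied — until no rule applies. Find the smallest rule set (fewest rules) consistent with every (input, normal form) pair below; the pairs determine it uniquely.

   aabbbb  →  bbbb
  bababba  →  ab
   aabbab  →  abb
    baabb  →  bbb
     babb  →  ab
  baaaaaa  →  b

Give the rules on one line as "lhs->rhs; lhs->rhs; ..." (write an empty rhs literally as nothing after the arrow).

aa->; bab->a; bba->ab

  | aabbbb => bbbb
  | bababba => aabba => bba => ab
  | aabbab => bbab => abb
  | baabb => bbb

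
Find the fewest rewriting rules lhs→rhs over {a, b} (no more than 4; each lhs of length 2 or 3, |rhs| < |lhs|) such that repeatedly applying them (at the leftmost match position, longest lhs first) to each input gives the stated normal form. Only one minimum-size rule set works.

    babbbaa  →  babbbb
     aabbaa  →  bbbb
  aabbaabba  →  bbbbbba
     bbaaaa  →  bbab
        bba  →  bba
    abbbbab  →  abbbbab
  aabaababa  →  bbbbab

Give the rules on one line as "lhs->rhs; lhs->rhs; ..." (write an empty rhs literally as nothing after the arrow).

  | babbbaa => babbbb
  | aabbaa => bbbaa => bbbb
  | aabbaabba => bbbaabba => bbbbbba
  | bbaaaa => bbaba => bbab

aa->b; aaa->ab; aba->ab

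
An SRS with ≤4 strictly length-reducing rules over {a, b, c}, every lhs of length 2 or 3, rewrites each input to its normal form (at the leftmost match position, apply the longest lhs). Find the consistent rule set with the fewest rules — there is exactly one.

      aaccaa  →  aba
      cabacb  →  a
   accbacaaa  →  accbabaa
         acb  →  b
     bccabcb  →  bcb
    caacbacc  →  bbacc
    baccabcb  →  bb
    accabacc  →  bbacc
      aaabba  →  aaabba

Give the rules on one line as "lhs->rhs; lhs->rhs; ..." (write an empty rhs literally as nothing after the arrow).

  | aaccaa => aacba => acaa => aba
  | cabacb => bbacb => bbca => a
  | accbacaaa => accbabaa
  | acb => ca => b

acb->ca; bbc->; ca->b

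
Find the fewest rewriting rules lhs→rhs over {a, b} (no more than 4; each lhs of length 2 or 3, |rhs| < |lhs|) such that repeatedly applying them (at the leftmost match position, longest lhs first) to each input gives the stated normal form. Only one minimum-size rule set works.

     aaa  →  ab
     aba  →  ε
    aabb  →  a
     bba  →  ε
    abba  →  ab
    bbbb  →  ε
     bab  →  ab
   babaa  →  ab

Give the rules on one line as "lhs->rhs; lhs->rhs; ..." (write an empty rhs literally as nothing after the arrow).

aa->; aaa->ab; ba->a; bb->a

  | aaa => ab
  | aba => aa => ε
  | aabb => bb => a
  | bba => aa => ε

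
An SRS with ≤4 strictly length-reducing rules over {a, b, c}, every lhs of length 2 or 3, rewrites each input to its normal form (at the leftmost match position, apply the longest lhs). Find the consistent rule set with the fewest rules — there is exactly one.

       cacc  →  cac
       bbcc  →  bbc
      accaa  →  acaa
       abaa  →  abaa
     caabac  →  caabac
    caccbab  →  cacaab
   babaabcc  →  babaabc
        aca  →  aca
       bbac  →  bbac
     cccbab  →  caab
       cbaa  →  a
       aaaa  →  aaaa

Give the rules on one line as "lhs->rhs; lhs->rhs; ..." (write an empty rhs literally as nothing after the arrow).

  | cacc => cac
  | bbcc => bbc
  | accaa => acaa
  | abaa

cba->; cc->c; ccb->ca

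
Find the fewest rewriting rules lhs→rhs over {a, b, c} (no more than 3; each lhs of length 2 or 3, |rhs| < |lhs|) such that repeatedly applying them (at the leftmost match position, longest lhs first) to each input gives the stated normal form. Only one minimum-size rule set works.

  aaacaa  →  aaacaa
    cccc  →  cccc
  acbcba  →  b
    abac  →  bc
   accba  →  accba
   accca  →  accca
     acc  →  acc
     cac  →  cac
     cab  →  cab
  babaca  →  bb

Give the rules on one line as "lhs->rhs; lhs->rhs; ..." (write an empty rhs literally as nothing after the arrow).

  | aaacaa
  | cccc
  | acbcba => aba => b
  | abac => bc

aba->b; bca->b; cbc->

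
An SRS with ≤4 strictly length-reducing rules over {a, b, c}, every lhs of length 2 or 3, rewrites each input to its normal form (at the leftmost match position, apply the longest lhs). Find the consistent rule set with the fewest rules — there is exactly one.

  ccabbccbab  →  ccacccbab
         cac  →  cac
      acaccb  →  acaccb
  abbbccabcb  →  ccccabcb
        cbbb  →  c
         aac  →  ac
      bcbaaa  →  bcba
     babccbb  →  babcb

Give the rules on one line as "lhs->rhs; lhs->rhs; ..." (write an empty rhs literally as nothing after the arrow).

aa->a; acb->cc; bb->c; cbb->b

  | ccabbccbab => ccacccbab
  | cac
  | acaccb
  | abbbccabcb => acbccabcb => ccccabcb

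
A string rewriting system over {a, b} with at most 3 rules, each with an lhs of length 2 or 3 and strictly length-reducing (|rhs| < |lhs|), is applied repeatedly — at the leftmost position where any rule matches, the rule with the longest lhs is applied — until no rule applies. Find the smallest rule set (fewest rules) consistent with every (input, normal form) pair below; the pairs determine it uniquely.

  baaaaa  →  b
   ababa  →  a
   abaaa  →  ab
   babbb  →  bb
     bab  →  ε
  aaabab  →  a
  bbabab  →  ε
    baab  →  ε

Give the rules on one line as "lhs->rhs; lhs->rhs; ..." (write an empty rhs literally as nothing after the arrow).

aa->a; ba->b; bab->

  | baaaaa => baaaa => baaa => baa => ba => b
  | ababa => aa => a
  | abaaa => abaa => aba => ab
  | babbb => bb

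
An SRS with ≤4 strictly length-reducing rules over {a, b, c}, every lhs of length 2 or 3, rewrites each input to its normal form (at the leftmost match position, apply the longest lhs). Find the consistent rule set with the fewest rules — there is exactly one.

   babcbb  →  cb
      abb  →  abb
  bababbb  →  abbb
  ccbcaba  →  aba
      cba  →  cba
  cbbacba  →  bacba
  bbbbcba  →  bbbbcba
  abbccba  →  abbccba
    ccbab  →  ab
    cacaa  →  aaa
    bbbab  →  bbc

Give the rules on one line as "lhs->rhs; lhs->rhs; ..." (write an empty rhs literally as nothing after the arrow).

  | babcbb => ccbb => cb
  | abb
  | bababbb => cabbb => abbb
  | ccbcaba => ccbaba => ccca => aba

bab->c; ca->a; cbb->b; ccc->ab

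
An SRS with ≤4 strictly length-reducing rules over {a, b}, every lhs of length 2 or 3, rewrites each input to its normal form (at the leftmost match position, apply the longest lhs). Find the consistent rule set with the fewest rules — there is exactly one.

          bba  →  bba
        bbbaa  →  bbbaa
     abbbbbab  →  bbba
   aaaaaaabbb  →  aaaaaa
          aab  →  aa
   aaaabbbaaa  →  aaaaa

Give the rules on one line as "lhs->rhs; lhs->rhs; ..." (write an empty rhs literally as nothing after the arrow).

  | bba
  | bbbaa
  | abbbbbab => bbbab => bbba
  | aaaaaaabbb => aaaaaab => aaaaaa

ab->a; aba->a; abb->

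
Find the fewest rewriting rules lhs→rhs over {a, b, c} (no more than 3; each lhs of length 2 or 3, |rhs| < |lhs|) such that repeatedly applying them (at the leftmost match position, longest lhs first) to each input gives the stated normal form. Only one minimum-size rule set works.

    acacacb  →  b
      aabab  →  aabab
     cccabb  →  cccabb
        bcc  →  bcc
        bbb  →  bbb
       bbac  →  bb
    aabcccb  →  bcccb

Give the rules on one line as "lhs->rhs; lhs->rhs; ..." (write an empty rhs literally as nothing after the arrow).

  | acacacb => acacb => acb => b
  | aabab
  | cccabb
  | bcc

abc->bc; ac->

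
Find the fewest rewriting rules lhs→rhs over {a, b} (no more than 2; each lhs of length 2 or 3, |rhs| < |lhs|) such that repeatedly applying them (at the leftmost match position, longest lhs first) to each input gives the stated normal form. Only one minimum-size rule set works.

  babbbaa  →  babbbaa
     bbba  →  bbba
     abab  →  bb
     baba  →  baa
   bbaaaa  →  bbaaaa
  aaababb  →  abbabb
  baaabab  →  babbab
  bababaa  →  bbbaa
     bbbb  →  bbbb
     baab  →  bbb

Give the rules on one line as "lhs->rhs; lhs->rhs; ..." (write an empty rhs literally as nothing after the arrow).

  | babbbaa
  | bbba
  | abab => aab => bb
  | baba => baa

aab->bb; aba->aa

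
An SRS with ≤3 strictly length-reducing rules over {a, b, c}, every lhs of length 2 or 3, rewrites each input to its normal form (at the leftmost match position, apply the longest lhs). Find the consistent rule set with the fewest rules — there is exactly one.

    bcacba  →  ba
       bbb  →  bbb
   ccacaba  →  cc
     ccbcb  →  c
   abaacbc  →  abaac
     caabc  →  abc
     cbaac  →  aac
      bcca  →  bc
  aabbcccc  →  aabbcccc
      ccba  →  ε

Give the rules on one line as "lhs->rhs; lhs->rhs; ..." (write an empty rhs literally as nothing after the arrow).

ca->; cab->cc; cb->

  | bcacba => bcba => ba
  | bbb
  | ccacaba => ccaba => ccca => cc
  | ccbcb => ccb => c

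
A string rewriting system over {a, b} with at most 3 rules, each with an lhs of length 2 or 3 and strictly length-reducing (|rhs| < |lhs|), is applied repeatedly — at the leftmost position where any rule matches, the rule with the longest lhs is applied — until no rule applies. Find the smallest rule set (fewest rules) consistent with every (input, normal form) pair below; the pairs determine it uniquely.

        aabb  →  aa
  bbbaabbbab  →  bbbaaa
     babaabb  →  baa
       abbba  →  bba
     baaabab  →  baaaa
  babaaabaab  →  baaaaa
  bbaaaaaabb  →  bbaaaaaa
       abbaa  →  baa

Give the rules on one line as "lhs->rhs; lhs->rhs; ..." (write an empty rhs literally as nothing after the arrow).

aab->aa; ab->

  | aabb => aab => aa
  | bbbaabbbab => bbbaabbab => bbbaabab => bbbaaab => bbbaaa
  | babaabb => baabb => baab => baa
  | abbba => bba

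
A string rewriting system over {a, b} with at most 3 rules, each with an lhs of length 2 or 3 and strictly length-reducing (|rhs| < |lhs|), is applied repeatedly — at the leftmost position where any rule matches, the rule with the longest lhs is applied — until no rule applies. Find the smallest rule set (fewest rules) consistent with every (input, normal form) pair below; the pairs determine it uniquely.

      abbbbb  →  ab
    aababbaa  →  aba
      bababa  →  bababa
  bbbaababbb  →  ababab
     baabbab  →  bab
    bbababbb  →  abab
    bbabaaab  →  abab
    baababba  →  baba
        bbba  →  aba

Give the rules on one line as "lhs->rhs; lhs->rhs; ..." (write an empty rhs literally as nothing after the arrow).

aa->a; bb->a

  | abbbbb => aabbb => abbb => aab => ab
  | aababbaa => ababbaa => abaaaa => abaaa => abaa => aba
  | bababa
  | bbbaababbb => abaababbb => abababbb => ababaab => ababab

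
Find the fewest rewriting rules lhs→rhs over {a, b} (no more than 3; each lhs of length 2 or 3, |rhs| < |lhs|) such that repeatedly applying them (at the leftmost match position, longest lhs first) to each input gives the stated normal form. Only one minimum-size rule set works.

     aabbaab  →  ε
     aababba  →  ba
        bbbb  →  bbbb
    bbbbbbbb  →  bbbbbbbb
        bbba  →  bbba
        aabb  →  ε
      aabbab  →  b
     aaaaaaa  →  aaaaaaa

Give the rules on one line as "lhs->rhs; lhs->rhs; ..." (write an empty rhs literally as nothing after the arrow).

ab->; aba->

  | aabbaab => abaab => ab => ε
  | aababba => abba => ba
  | bbbb
  | bbbbbbbb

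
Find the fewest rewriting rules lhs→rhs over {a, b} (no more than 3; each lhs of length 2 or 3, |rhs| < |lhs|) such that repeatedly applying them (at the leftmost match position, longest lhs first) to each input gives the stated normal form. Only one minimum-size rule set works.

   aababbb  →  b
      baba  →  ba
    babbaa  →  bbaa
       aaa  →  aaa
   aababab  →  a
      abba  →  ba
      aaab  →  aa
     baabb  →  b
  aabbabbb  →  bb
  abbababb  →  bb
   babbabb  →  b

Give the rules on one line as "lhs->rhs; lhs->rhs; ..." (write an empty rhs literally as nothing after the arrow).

  | aababbb => aabbb => abb => b
  | baba => ba
  | babbaa => bbaa
  | aaa

ab->; bbb->b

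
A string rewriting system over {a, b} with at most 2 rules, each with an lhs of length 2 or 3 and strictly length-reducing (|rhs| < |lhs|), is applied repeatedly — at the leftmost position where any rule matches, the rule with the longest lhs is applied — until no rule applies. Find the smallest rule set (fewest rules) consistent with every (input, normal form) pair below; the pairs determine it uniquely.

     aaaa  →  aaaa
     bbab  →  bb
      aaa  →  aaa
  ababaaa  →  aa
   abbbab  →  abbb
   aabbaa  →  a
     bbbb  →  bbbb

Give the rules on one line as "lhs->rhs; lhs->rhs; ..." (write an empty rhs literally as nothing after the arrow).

  | aaaa
  | bbab => bb
  | aaa
  | ababaaa => baaa => aa

aba->; ba->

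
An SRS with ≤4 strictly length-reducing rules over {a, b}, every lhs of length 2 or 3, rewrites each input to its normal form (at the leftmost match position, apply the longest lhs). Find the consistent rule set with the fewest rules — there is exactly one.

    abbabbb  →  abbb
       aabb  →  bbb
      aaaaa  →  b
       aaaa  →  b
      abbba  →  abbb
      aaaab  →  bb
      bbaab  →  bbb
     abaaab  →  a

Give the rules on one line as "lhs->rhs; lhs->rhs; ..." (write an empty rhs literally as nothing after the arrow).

aa->b; ba->b; baa->b; bab->

  | abbabbb => abbb
  | aabb => bbb
  | aaaaa => baaa => ba => b
  | aaaa => baa => b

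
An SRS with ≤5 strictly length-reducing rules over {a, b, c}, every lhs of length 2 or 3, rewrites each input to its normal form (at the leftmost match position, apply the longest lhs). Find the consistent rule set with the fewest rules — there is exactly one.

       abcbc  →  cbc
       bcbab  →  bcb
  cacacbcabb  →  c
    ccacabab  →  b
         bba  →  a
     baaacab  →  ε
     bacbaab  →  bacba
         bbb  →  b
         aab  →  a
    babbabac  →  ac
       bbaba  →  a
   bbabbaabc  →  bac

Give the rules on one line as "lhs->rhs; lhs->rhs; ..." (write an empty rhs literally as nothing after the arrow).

ab->; aca->bb; bb->; ca->a

  | abcbc => cbc
  | bcbab => bcb
  | cacacbcabb => acacbcabb => bbcbcabb => cbcabb => cbabb => cbb => c
  | ccacabab => cacabab => acabab => bbbab => bab => b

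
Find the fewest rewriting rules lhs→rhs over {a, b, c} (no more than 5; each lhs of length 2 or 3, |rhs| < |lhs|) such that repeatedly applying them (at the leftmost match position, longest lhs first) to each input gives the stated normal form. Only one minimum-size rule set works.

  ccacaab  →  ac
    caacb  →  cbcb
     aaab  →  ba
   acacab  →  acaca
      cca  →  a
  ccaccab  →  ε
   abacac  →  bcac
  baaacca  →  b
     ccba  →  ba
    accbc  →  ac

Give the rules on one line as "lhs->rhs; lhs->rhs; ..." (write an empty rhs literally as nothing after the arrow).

aa->b; ab->a; bb->; cc->

  | ccacaab => acaab => acbb => ac
  | caacb => cbcb
  | aaab => bab => ba
  | acacab => acaca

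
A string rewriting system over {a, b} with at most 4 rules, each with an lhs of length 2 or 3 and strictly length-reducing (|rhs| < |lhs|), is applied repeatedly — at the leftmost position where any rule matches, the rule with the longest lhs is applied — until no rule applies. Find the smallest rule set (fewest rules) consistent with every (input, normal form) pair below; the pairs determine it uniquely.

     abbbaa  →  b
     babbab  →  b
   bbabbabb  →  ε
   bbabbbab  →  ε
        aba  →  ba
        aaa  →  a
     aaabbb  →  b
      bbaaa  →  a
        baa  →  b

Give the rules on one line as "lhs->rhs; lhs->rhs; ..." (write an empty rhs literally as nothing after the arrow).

aa->; ab->b; abb->ab; bb->

  | abbbaa => abbaa => abaa => baa => b
  | babbab => babab => bbab => ab => b
  | bbabbabb => abbabb => ababb => babb => bab => bb => ε
  | bbabbbab => abbbab => abbab => abab => bab => bb => ε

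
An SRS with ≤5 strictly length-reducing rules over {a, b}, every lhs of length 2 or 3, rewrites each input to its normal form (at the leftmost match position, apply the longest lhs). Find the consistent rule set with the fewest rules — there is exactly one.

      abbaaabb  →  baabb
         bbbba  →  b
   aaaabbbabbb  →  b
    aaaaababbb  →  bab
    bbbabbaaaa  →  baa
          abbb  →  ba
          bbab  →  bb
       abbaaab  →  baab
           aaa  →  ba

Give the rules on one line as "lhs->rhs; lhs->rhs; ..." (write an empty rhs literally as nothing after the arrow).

aaa->ba; aba->ba; bba->b; bbb->ba

  | abbaaabb => abaabb => baabb
  | bbbba => baba => bba => b
  | aaaabbbabbb => baabbbabbb => baabaabbb => babaabbb => bbaabbb => babbb => baba => bba => b
  | aaaaababbb => baaababbb => bbababbb => bbabbb => bbbb => bab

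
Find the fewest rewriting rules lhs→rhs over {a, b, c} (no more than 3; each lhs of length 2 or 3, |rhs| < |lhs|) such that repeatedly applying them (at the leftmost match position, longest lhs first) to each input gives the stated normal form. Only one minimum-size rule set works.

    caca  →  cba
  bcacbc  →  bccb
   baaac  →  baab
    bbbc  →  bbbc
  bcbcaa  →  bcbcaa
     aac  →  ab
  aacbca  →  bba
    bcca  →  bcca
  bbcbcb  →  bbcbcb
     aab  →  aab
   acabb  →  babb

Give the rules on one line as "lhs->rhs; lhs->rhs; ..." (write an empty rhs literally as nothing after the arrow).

ac->b; acb->ca

  | caca => cba
  | bcacbc => bccac => bccb
  | baaac => baab
  | bbbc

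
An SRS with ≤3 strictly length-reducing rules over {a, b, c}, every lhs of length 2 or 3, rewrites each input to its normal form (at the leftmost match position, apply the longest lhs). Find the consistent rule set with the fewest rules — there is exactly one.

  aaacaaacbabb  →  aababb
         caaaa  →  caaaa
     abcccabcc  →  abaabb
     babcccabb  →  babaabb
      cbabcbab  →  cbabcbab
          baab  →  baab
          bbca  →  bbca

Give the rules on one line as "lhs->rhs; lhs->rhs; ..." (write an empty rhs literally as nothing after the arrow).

aac->; cc->b; ccc->a

  | aaacaaacbabb => aaaacbabb => aababb
  | caaaa
  | abcccabcc => abaabcc => abaabb
  | babcccabb => babaabb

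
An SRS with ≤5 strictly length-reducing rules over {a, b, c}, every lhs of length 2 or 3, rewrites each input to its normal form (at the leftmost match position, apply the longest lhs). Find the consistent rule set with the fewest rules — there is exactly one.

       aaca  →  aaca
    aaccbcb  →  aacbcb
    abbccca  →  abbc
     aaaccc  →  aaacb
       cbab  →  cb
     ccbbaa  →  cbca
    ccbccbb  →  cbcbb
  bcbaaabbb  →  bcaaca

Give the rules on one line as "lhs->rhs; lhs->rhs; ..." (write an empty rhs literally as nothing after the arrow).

ba->c; bbb->ca; cc->c; ccc->cb

  | aaca
  | aaccbcb => aacbcb
  | abbccca => abbcba => abbcc => abbc
  | aaaccc => aaacb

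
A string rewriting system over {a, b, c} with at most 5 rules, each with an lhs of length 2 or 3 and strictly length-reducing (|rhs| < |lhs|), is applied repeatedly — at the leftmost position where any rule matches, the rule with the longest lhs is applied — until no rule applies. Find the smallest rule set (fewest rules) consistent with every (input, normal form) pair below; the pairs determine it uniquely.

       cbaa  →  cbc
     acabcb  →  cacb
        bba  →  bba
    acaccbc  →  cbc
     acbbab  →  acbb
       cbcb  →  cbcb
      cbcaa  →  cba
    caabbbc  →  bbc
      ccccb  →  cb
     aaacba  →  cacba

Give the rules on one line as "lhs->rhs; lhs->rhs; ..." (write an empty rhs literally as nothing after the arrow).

  | cbaa => cbc
  | acabcb => aaacb => cacb
  | bba
  | acaccbc => acaabc => accbc => aabc => cbc

aa->c; ab->; cab->aa; cc->a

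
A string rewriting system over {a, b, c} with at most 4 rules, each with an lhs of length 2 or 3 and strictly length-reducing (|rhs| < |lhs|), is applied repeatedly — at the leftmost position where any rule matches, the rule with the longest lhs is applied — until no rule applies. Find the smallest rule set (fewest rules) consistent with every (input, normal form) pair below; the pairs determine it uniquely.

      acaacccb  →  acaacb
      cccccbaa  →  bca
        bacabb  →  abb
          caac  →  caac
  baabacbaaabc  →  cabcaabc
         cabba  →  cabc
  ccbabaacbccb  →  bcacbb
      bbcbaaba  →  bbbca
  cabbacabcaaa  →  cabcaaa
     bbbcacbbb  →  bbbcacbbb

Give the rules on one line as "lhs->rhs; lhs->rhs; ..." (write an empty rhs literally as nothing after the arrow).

aba->a; ba->c; cba->bc; cc->

  | acaacccb => acaacb
  | cccccbaa => cccbaa => cbaa => bca
  | bacabb => ccabb => abb
  | caac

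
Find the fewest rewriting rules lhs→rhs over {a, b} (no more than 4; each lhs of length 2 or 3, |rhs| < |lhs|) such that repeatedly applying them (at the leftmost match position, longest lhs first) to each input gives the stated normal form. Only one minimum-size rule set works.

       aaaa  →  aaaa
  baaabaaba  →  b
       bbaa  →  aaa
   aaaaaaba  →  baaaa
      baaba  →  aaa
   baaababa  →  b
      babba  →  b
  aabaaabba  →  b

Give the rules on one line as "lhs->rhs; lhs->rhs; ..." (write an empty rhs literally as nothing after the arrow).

aab->ba; ab->b; aba->ab; bb->a

  | aaaa
  | baaabaaba => babaaaba => babaaba => bababa => babba => bbba => aba => ab => b
  | bbaa => aaa
  | aaaaaaba => aaaabaa => aabaaa => baaaa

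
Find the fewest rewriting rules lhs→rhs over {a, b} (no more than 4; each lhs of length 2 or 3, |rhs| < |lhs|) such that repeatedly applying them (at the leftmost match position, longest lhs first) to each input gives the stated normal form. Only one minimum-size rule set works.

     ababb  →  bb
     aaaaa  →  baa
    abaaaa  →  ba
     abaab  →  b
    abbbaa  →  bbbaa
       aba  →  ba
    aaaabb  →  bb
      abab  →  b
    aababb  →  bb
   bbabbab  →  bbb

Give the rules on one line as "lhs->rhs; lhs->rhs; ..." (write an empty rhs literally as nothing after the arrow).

aaa->ab; ab->b; bab->b

  | ababb => babb => bb
  | aaaaa => abaa => baa
  | abaaaa => baaaa => baba => ba
  | abaab => baab => bab => b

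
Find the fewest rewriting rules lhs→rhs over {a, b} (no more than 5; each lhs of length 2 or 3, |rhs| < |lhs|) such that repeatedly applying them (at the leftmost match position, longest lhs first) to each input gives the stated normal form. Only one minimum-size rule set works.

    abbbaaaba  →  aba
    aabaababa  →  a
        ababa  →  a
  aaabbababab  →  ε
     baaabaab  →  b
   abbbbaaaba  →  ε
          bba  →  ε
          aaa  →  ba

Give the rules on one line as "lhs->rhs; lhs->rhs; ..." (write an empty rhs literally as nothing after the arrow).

aa->b; bab->bb; bb->; bba->

  | abbbaaaba => abaaaba => abbaba => aba
  | aabaababa => bbaababa => ababa => abba => a
  | ababa => abba => a
  | aaabbababab => babbababab => bbbababab => bababab => bbabab => bab => bb => ε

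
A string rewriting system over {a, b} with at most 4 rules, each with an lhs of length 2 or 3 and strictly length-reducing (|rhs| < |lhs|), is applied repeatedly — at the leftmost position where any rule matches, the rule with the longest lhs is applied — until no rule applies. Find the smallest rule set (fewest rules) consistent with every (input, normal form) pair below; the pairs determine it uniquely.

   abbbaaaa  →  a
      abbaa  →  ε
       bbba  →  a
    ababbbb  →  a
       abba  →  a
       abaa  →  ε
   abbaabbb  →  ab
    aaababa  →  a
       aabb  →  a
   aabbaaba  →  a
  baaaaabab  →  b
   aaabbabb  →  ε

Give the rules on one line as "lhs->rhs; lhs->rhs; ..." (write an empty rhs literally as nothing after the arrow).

aa->; ba->; bb->a

  | abbbaaaa => aabaaaa => baaaa => aaa => a
  | abbaa => aaaa => aa => ε
  | bbba => aba => a
  | ababbbb => abbbb => aabb => bb => a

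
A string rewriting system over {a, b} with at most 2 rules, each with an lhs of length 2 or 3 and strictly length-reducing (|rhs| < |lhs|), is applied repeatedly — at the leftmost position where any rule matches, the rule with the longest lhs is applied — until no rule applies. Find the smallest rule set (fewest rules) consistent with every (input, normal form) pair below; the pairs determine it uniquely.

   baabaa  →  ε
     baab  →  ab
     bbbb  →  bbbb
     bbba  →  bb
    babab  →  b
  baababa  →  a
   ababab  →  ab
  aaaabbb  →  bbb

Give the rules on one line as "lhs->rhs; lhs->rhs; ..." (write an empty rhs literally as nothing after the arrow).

aa->; ba->

  | baabaa => abaa => aa => ε
  | baab => ab
  | bbbb
  | bbba => bb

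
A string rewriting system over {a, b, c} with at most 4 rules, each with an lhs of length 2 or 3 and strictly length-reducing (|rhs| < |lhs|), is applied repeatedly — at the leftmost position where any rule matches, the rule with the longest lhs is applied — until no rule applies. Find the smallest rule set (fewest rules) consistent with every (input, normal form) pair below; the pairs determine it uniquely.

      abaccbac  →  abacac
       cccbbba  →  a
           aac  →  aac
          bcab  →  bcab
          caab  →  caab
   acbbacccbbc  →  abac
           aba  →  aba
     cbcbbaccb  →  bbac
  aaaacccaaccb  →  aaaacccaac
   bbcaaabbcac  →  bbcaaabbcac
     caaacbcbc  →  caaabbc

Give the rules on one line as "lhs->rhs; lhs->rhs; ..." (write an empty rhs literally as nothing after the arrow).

  | abaccbac => abacac
  | cccbbba => ccbba => cba => a
  | aac
  | bcab

bab->ba; cb->; cbc->bc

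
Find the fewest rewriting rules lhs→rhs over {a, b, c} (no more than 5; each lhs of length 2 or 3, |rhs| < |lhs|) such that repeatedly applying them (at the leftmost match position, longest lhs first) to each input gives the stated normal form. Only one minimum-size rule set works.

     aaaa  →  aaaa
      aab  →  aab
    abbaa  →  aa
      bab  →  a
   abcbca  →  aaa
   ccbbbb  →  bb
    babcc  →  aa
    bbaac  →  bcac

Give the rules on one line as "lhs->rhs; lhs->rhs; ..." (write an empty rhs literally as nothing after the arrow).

  | aaaa
  | aab
  | abbaa => aa
  | bab => cb => a

abb->; ba->c; cb->a; cc->a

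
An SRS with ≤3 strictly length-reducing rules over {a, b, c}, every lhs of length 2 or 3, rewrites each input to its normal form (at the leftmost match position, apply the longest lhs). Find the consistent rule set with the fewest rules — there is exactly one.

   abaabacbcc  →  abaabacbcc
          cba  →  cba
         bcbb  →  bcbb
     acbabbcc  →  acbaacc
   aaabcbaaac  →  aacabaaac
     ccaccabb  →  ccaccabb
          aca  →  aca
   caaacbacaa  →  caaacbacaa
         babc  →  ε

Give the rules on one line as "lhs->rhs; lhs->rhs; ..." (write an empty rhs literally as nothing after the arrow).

  | abaabacbcc
  | cba
  | bcbb
  | acbabbcc => acbaacc

abc->ca; bbc->ac; bca->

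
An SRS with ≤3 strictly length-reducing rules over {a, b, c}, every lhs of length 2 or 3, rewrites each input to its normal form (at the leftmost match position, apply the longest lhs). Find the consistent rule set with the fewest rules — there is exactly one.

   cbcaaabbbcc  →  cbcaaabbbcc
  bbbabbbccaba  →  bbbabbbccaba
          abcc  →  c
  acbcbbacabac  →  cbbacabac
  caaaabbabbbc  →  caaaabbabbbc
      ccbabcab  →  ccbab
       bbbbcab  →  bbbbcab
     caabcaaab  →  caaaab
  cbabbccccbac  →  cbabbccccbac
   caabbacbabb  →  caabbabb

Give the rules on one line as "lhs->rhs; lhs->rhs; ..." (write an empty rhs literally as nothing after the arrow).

  | cbcaaabbbcc
  | bbbabbbccaba
  | abcc => c
  | acbcbbacabac => cbbacabac

abc->; acb->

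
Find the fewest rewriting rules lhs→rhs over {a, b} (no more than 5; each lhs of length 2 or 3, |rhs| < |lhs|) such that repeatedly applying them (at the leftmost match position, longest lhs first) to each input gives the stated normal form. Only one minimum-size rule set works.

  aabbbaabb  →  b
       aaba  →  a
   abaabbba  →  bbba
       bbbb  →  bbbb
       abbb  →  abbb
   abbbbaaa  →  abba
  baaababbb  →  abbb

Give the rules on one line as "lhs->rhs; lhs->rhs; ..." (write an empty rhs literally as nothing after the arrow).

aab->; aba->bb; baa->a; bab->

  | aabbbaabb => bbaabb => babb => b
  | aaba => a
  | abaabbba => bbabbba => bbba
  | bbbb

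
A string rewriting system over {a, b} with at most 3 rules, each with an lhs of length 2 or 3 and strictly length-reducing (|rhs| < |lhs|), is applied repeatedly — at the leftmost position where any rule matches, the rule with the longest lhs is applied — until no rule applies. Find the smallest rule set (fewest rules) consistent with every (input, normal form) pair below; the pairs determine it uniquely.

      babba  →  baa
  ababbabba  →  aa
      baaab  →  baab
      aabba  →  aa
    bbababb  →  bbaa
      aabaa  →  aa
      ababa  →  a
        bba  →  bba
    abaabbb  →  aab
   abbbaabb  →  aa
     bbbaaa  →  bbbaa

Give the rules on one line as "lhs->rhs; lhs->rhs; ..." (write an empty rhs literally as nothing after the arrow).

  | babba => baaa => baa
  | ababbabba => abbabba => aaabba => aabba => aaaa => aaa => aa
  | baaab => baab
  | aabba => aaaa => aaa => aa

aaa->aa; aba->a; abb->aa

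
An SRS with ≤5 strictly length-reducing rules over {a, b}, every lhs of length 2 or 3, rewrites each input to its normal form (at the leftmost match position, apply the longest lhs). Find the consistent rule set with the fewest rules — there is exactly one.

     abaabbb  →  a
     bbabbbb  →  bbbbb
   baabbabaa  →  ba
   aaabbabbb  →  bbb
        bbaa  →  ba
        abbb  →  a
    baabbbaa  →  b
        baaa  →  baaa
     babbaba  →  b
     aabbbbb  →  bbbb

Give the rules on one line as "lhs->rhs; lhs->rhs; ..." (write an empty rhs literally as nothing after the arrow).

aab->; ab->a; aba->; bba->b

  | abaabbb => abbb => abb => ab => a
  | bbabbbb => bbbbb
  | baabbabaa => bbabaa => bbaa => ba
  | aaabbabbb => ababbb => bbb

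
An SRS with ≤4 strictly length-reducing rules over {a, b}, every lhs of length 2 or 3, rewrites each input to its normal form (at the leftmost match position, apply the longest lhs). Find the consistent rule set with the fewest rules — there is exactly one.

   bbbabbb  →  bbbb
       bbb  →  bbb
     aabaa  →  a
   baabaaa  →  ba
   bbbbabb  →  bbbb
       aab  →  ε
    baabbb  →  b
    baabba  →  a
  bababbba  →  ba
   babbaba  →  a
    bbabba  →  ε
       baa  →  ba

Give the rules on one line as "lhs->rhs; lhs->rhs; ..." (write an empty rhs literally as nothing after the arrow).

  | bbbabbb => bbbb
  | bbb
  | aabaa => abaa => aa => a
  | baabaaa => babaaa => baaa => baa => ba

aa->a; ab->; abb->ba; bba->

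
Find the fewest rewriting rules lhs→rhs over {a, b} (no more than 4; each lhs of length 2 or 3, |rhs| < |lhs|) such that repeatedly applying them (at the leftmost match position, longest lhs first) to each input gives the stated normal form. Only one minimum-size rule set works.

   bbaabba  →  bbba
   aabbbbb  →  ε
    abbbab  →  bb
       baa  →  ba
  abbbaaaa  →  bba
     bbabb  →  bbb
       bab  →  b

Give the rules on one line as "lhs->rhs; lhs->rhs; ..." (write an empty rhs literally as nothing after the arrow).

  | bbaabba => bbabba => bbba
  | aabbbbb => aabbbb => aabbb => aabb => aab => aa => ε
  | abbbab => bbab => bb
  | baa => ba

aa->; aab->aa; ab->; baa->ba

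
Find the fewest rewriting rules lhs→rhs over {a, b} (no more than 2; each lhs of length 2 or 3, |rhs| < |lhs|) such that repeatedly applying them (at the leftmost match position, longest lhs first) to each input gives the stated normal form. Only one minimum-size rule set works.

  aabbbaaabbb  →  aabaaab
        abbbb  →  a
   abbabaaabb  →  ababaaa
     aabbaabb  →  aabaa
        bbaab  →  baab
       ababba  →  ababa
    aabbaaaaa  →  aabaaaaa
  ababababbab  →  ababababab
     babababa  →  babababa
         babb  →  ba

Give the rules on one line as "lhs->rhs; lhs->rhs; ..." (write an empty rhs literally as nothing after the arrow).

  | aabbbaaabbb => aabaaabbb => aabaaab
  | abbbb => abb => a
  | abbabaaabb => ababaaabb => ababaaa
  | aabbaabb => aabaabb => aabaa

bb->; bba->ba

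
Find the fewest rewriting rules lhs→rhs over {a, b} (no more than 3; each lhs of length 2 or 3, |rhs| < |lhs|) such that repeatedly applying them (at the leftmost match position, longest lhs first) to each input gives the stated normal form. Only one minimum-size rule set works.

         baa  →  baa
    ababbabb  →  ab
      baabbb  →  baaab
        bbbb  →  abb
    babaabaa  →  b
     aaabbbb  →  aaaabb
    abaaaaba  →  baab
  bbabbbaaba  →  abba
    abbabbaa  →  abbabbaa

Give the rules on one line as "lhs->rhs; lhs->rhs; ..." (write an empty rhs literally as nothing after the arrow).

  | baa
  | ababbabb => bbbabb => ababb => bbb => ab
  | baabbb => baaab
  | bbbb => abb

aba->b; bbb->ab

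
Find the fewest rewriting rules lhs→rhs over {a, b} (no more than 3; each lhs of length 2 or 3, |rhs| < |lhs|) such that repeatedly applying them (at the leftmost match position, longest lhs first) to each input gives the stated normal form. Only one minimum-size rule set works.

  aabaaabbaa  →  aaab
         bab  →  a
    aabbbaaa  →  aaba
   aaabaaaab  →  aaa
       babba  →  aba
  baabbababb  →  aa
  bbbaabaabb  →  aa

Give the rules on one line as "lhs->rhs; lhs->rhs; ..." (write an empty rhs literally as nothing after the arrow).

baa->b; bab->a; bb->

  | aabaaabbaa => aababbaa => aaabaa => aaab
  | bab => a
  | aabbbaaa => aabaaa => aaba
  | aaabaaaab => aaabaab => aaabb => aaa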